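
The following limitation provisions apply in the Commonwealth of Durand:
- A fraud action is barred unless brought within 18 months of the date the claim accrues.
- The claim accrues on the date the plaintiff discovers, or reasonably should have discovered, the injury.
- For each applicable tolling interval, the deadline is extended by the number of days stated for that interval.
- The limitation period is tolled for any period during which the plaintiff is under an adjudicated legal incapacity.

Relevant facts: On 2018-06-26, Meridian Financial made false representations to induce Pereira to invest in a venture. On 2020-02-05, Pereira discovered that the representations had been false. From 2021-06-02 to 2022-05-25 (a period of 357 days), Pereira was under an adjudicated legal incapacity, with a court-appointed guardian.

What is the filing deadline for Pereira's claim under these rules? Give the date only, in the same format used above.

Under the discovery rule, the claim accrued on 2020-02-05, when Pereira discovered the injury — not on the 2018-06-26 date of the underlying act.
18 months from 2020-02-05 is 2021-08-05.
The period was tolled for 357 days by the plaintiff's legal incapacity (2021-06-02 to 2022-05-25), pushing the deadline to 2022-07-28.

2022-07-28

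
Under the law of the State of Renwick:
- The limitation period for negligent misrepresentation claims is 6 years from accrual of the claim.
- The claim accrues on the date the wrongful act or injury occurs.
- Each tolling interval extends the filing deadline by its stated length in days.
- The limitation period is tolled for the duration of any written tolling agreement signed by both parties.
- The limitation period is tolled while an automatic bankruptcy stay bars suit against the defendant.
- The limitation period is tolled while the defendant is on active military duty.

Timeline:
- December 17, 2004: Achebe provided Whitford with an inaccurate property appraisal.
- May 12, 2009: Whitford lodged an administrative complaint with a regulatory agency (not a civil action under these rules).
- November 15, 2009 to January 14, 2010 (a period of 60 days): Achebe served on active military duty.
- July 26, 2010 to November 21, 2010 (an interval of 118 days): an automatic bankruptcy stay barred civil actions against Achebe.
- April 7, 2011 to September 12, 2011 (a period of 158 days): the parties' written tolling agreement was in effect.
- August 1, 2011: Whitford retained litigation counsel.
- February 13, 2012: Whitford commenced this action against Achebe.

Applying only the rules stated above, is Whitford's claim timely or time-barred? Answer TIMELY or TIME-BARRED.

TIME-BARRED

The claim accrued on December 17, 2004, when the wrongful act occurred.
6 years from December 17, 2004 is December 17, 2010.
Because the defendant's active military service ran from November 15, 2009 to January 14, 2010, the deadline is extended by 60 days to February 15, 2011.
The period was tolled for 118 days by the automatic bankruptcy stay (July 26, 2010 to November 21, 2010), pushing the deadline to June 13, 2011.
The written tolling agreement from April 7, 2011 to September 12, 2011 tolled the period for 158 days, extending the deadline to November 18, 2011.
The other events in the timeline have no effect on the limitation period under the stated rules.
Filing on February 13, 2012 missed the November 18, 2011 deadline — the action is time-barred.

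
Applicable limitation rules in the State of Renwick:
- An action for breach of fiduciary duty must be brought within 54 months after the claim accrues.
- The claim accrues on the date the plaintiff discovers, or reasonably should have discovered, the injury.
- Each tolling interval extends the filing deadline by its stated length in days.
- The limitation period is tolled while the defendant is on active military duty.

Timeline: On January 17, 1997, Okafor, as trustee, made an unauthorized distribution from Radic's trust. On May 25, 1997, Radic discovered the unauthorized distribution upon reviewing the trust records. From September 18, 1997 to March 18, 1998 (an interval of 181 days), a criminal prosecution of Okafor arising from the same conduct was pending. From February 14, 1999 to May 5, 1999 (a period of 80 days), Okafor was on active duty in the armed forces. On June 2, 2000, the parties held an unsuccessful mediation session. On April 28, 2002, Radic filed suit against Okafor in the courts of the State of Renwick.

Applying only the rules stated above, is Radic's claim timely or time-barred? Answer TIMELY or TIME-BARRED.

TIME-BARRED

The claim did not accrue until Radic discovered the injury on May 25, 1997; the January 17, 1997 act date does not start the clock under the stated rule.
54 months from May 25, 1997 is November 25, 2001.
The defendant's active military service from February 14, 1999 to May 5, 1999 tolled the period for 80 days, extending the deadline to February 13, 2002.
Although a criminal prosecution ran from September 18, 1997 to March 18, 1998, the stated rules do not make that a tolling event, so it is disregarded.
None of the other events listed affects the running of the period under the stated rules.
The April 28, 2002 filing falls after the February 13, 2002 deadline; the claim is time-barred.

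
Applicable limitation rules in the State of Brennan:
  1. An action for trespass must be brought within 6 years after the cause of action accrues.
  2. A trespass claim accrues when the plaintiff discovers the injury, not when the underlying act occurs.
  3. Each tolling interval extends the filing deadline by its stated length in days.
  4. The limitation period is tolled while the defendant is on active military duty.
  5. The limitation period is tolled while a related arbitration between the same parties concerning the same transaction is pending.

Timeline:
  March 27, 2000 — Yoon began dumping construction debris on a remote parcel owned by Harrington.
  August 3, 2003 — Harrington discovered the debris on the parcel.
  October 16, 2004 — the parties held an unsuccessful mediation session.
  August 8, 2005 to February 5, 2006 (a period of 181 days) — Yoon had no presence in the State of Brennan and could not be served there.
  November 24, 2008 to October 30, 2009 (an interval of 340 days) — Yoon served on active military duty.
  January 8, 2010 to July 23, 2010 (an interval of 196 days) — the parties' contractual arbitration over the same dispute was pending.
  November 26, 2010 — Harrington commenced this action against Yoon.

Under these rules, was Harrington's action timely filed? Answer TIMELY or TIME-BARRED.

TIMELY

Under the discovery rule, the claim accrued on August 3, 2003, when Harrington discovered the injury — not on the March 27, 2000 date of the underlying act.
6 years from August 3, 2003 is August 3, 2009.
The period was tolled for 340 days by the defendant's active military service (November 24, 2008 to October 30, 2009), pushing the deadline to July 9, 2010.
The period was tolled for 196 days by the pending related arbitration (January 8, 2010 to July 23, 2010), pushing the deadline to January 21, 2011.
The defendant's absence from the jurisdiction from August 8, 2005 to February 5, 2006 does not toll the period, because no stated rule makes the defendant's absence a tolling event.
Nothing else in the chronology tolls or restarts the period.
The November 26, 2010 filing precedes the January 21, 2011 deadline; the claim is timely.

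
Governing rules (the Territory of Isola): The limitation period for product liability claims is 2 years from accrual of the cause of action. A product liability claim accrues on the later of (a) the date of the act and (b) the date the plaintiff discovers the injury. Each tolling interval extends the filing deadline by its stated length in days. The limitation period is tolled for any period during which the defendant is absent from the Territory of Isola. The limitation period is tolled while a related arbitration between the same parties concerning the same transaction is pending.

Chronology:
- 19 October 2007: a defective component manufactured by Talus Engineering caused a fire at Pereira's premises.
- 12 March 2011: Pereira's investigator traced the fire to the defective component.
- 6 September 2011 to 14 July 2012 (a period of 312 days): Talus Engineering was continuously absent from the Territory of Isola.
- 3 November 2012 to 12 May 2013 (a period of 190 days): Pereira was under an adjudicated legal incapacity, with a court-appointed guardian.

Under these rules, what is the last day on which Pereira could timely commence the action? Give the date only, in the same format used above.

Because discovery on 12 March 2011 post-dates the 19 October 2007 act, accrual under the later-of rule falls on 12 March 2011.
The untolled deadline — 2 years after 12 March 2011 — is 12 March 2013.
The period was tolled for 312 days by the defendant's absence from the jurisdiction (6 September 2011 to 14 July 2012), pushing the deadline to 18 January 2014.
No stated provision tolls the period for the plaintiff's incapacity, so the interval from 3 November 2012 to 12 May 2013 has no effect on the deadline.

18 January 2014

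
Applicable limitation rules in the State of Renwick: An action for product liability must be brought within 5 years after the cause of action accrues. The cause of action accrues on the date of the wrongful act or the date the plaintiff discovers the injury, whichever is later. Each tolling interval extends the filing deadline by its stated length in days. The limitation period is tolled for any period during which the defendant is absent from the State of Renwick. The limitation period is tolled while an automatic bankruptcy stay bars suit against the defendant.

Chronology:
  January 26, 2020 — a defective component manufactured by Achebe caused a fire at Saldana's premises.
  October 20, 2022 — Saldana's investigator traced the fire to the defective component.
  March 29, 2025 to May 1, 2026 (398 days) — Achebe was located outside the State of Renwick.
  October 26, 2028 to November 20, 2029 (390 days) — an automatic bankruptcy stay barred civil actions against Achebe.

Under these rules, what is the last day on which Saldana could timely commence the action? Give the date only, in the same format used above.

December 16, 2029

Taking the later of the act (January 26, 2020) and discovery (October 20, 2022), the claim accrued on October 20, 2022.
The untolled deadline — 5 years after October 20, 2022 — is October 20, 2027.
The period was tolled for 398 days by the defendant's absence from the jurisdiction (March 29, 2025 to May 1, 2026), pushing the deadline to November 21, 2028.
The automatic bankruptcy stay from October 26, 2028 to November 20, 2029 tolled the period for 390 days, extending the deadline to December 16, 2029.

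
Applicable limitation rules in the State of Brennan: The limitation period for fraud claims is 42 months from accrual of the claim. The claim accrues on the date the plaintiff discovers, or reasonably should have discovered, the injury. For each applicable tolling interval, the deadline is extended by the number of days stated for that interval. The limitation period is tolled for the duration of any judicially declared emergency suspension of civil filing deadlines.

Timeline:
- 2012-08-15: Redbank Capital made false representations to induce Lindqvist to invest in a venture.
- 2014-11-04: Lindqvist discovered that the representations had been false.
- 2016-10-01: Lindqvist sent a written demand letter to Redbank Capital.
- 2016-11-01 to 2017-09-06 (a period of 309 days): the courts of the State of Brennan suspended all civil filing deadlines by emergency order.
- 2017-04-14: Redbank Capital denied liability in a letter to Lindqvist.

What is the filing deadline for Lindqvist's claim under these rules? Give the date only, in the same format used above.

2019-03-09

Under the discovery rule, the claim accrued on 2014-11-04, when Lindqvist discovered the injury — not on the 2012-08-15 date of the underlying act.
Adding the 42 months base period to 2014-11-04 gives a deadline of 2018-05-04, before any tolling.
The period was tolled for 309 days by the emergency suspension of filing deadlines (2016-11-01 to 2017-09-06), pushing the deadline to 2019-03-09.
Nothing else in the chronology tolls or restarts the period.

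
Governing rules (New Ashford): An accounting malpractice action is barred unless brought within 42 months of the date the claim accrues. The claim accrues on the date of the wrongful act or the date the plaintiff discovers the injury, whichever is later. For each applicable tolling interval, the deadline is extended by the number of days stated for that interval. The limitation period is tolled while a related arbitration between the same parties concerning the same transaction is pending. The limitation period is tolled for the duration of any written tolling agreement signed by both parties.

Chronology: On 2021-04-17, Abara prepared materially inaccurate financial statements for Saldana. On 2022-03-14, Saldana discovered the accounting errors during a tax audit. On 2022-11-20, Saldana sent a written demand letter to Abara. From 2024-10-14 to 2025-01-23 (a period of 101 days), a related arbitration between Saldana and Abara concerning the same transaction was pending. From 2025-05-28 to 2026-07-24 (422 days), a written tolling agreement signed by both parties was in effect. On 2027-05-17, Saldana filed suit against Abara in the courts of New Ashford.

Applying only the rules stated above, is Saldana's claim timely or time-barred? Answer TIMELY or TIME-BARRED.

TIME-BARRED

The claim accrued on 2022-03-14 — the later of the 2021-04-17 act and the 2022-03-14 discovery.
The untolled deadline — 42 months after 2022-03-14 — is 2025-09-14.
The pending related arbitration from 2024-10-14 to 2025-01-23 tolled the period for 101 days, extending the deadline to 2025-12-24.
The period was tolled for 422 days by the written tolling agreement (2025-05-28 to 2026-07-24), pushing the deadline to 2027-02-19.
Nothing else in the chronology tolls or restarts the period.
Filing on 2027-05-17 missed the 2027-02-19 deadline — the action is time-barred.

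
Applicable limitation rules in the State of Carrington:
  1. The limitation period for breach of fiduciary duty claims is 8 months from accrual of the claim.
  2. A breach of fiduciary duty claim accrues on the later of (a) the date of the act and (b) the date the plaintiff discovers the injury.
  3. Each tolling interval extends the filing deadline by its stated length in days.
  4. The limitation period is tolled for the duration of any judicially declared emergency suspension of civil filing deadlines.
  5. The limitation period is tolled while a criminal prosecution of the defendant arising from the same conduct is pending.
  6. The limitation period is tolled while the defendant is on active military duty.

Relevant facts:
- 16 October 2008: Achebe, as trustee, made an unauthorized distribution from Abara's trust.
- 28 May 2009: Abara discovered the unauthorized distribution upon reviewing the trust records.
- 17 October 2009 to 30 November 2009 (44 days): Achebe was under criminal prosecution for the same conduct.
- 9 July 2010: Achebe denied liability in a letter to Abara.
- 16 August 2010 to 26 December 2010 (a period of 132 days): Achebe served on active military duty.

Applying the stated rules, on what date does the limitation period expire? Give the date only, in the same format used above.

13 March 2010

The claim accrued on 28 May 2009 — the later of the 16 October 2008 act and the 28 May 2009 discovery.
The untolled deadline — 8 months after 28 May 2009 — is 28 January 2010.
The period was tolled for 44 days by the pending criminal prosecution (17 October 2009 to 30 November 2009), pushing the deadline to 13 March 2010.
The defendant's active military service starting 16 August 2010 came too late — the period had run on 13 March 2010 — and so does not extend the deadline.
None of the other events listed affects the running of the period under the stated rules.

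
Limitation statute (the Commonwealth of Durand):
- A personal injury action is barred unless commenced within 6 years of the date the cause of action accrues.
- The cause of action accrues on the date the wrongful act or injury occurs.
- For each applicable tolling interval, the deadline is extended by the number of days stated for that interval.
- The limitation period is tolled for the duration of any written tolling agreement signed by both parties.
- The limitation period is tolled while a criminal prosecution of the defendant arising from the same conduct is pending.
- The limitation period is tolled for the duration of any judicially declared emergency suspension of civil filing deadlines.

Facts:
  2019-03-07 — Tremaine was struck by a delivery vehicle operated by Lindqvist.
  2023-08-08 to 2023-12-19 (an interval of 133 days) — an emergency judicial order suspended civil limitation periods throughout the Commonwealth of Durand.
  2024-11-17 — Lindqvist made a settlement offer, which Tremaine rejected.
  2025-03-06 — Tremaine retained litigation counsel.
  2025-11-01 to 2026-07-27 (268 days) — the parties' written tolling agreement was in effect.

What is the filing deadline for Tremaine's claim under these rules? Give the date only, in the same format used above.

2025-07-18

The cause of action accrued on 2019-03-07, the date of the act.
Adding the 6 years base period to 2019-03-07 gives a deadline of 2025-03-07, before any tolling.
The period was tolled for 133 days by the emergency suspension of filing deadlines (2023-08-08 to 2023-12-19), pushing the deadline to 2025-07-18.
The written tolling agreement starting 2025-11-01 came too late — the period had run on 2025-07-18 — and so does not extend the deadline.
The other events in the timeline have no effect on the limitation period under the stated rules.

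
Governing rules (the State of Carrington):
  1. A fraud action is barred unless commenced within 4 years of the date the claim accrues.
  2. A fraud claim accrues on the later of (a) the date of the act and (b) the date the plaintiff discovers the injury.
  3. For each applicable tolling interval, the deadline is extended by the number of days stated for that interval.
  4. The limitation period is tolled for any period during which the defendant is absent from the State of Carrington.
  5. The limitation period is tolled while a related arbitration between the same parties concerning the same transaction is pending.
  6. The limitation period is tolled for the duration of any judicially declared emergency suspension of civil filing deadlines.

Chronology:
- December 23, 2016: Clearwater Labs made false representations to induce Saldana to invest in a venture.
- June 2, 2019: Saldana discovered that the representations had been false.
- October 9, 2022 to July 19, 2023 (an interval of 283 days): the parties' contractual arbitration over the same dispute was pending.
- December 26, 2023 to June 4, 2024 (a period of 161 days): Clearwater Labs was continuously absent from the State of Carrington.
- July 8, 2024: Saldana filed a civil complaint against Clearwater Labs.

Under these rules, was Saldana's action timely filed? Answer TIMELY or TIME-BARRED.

Because discovery on June 2, 2019 post-dates the December 23, 2016 act, accrual under the later-of rule falls on June 2, 2019.
The untolled deadline — 4 years after June 2, 2019 — is June 2, 2023.
Because the pending related arbitration ran from October 9, 2022 to July 19, 2023, the deadline is extended by 283 days to March 11, 2024.
The defendant's absence from the jurisdiction from December 26, 2023 to June 4, 2024 tolled the period for 161 days, extending the deadline to August 19, 2024.
The July 8, 2024 filing precedes the August 19, 2024 deadline; the claim is timely.

TIMELY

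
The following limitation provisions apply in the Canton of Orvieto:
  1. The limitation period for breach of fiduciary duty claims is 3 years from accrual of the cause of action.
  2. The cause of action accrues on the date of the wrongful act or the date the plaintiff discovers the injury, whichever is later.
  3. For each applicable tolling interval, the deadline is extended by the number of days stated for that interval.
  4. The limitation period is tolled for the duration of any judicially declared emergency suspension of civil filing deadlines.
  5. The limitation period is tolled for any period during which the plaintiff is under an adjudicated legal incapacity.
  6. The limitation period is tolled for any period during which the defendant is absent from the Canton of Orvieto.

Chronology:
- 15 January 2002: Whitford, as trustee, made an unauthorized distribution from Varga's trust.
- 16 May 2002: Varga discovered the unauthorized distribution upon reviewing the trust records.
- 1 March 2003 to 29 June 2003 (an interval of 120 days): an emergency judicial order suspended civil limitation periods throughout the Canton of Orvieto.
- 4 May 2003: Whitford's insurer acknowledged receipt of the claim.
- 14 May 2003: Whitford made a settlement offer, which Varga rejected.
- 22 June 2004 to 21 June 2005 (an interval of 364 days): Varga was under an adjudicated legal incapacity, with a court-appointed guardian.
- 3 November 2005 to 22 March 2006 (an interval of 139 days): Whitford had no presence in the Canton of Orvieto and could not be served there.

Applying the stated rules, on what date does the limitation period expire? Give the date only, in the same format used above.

29 January 2007

The claim accrued on 16 May 2002 — the later of the 15 January 2002 act and the 16 May 2002 discovery.
Adding the 3 years base period to 16 May 2002 gives a deadline of 16 May 2005, before any tolling.
The period was tolled for 120 days by the emergency suspension of filing deadlines (1 March 2003 to 29 June 2003), pushing the deadline to 13 September 2005.
Because the plaintiff's legal incapacity ran from 22 June 2004 to 21 June 2005, the deadline is extended by 364 days to 12 September 2006.
Because the defendant's absence from the jurisdiction ran from 3 November 2005 to 22 March 2006, the deadline is extended by 139 days to 29 January 2007.
The other events in the timeline have no effect on the limitation period under the stated rules.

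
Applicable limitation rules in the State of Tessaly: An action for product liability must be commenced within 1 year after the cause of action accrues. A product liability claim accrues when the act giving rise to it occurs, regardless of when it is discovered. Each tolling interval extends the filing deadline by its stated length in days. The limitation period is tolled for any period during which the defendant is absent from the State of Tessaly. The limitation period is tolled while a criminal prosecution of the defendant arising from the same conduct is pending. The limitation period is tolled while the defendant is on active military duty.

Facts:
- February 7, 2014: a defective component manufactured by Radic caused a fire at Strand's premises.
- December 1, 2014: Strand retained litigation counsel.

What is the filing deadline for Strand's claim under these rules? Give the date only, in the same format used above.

The limitation period began to run on February 7, 2014.
1 year from February 7, 2014 is February 7, 2015.
Nothing else in the chronology tolls or restarts the period.

February 7, 2015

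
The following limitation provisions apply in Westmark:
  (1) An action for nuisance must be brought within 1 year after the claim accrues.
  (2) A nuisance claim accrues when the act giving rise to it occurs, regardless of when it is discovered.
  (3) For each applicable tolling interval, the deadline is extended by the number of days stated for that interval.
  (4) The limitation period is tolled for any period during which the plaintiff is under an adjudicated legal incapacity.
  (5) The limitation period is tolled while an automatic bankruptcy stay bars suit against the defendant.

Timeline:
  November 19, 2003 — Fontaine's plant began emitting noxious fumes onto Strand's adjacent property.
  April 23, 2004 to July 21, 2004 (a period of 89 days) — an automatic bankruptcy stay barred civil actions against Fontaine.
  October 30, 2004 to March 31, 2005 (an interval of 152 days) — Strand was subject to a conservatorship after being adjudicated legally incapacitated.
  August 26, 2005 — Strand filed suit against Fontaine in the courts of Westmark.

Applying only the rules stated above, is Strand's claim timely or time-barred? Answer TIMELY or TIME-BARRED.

TIME-BARRED

The claim accrued on November 19, 2003, the date of the act.
The untolled deadline — 1 year after November 19, 2003 — is November 19, 2004.
The period was tolled for 89 days by the automatic bankruptcy stay (April 23, 2004 to July 21, 2004), pushing the deadline to February 16, 2005.
The plaintiff's legal incapacity from October 30, 2004 to March 31, 2005 tolled the period for 152 days, extending the deadline to July 18, 2005.
Strand filed on August 26, 2005, after the July 18, 2005 deadline, so the action is time-barred.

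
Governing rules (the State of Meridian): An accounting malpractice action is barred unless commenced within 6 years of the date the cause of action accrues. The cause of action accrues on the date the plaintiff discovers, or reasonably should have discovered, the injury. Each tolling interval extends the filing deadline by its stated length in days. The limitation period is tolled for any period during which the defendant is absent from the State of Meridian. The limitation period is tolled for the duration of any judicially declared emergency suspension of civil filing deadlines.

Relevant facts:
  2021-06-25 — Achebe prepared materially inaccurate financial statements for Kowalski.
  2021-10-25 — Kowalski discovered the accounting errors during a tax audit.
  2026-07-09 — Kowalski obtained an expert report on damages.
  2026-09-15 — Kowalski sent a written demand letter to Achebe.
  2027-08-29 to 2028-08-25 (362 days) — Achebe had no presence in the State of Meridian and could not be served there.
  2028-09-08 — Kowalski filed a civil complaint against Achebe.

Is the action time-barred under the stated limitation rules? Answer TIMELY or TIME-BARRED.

TIMELY

Accrual is tied to discovery, so the period began on 2021-10-25 rather than on 2021-06-25 when the act occurred.
Adding the 6 years base period to 2021-10-25 gives a deadline of 2027-10-25, before any tolling.
The period was tolled for 362 days by the defendant's absence from the jurisdiction (2027-08-29 to 2028-08-25), pushing the deadline to 2028-10-21.
None of the other events listed affects the running of the period under the stated rules.
Filing on 2028-09-08 beat the 2028-10-21 deadline — the action is timely.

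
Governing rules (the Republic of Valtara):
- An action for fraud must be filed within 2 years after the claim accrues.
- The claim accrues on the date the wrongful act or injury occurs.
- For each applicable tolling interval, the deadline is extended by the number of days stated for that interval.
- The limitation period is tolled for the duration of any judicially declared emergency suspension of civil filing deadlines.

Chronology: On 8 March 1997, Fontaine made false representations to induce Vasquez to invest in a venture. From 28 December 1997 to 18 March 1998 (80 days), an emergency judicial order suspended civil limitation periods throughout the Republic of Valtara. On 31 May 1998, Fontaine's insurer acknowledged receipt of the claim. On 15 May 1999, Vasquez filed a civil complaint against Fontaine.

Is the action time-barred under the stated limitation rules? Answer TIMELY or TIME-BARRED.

The claim accrued on 8 March 1997, the date of the act.
2 years from 8 March 1997 is 8 March 1999.
Because the emergency suspension of filing deadlines ran from 28 December 1997 to 18 March 1998, the deadline is extended by 80 days to 27 May 1999.
The other events in the timeline have no effect on the limitation period under the stated rules.
Vasquez filed on 15 May 1999, before the 27 May 1999 deadline, so the action is timely.

TIMELY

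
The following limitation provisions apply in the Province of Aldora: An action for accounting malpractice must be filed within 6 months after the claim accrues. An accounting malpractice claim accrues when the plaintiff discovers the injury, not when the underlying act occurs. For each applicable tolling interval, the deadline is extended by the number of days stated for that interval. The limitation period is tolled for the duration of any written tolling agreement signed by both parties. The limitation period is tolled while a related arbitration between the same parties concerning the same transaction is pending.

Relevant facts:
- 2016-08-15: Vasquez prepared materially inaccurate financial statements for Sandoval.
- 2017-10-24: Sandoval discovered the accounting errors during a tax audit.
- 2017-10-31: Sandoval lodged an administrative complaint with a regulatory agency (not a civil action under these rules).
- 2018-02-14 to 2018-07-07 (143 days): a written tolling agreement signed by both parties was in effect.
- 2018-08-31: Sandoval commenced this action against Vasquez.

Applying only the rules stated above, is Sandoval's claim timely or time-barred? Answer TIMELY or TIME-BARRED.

The claim did not accrue until Sandoval discovered the injury on 2017-10-24; the 2016-08-15 act date does not start the clock under the stated rule.
Adding the 6 months base period to 2017-10-24 gives a deadline of 2018-04-24, before any tolling.
The period was tolled for 143 days by the written tolling agreement (2018-02-14 to 2018-07-07), pushing the deadline to 2018-09-14.
The other events in the timeline have no effect on the limitation period under the stated rules.
The 2018-08-31 filing precedes the 2018-09-14 deadline; the claim is timely.

TIMELY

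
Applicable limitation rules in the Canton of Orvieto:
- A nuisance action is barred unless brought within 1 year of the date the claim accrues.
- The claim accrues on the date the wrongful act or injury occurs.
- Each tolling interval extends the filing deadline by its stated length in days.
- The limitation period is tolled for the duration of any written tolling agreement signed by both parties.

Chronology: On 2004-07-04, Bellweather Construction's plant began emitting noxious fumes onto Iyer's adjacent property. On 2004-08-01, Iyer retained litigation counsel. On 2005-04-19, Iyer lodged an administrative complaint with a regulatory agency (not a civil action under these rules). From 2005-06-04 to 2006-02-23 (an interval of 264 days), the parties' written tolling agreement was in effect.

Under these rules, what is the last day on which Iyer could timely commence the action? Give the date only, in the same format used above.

2006-03-25

The limitation period began to run on 2004-07-04.
Adding the 1 year base period to 2004-07-04 gives a deadline of 2005-07-04, before any tolling.
The period was tolled for 264 days by the written tolling agreement (2005-06-04 to 2006-02-23), pushing the deadline to 2006-03-25.
The other events in the timeline have no effect on the limitation period under the stated rules.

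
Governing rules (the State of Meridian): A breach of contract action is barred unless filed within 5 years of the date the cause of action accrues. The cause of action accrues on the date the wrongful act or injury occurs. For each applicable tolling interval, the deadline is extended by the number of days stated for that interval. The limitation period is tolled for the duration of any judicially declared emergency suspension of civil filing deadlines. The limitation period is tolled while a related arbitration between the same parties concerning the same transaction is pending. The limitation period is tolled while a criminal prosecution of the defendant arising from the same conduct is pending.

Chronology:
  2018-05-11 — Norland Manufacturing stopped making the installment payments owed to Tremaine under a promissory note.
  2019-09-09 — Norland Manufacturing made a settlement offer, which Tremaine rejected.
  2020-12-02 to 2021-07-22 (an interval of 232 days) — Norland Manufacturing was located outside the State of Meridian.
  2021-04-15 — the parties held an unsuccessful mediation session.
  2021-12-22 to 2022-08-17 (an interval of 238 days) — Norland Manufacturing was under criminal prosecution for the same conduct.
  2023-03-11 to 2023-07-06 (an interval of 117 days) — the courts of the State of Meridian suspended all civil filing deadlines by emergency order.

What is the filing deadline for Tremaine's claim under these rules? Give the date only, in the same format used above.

The claim accrued on 2018-05-11, when the wrongful act occurred.
Adding the 5 years base period to 2018-05-11 gives a deadline of 2023-05-11, before any tolling.
The pending criminal prosecution from 2021-12-22 to 2022-08-17 tolled the period for 238 days, extending the deadline to 2024-01-04.
The period was tolled for 117 days by the emergency suspension of filing deadlines (2023-03-11 to 2023-07-06), pushing the deadline to 2024-04-30.
No stated provision tolls the period for the defendant's absence, so the interval from 2020-12-02 to 2021-07-22 has no effect on the deadline.
None of the other events listed affects the running of the period under the stated rules.

2024-04-30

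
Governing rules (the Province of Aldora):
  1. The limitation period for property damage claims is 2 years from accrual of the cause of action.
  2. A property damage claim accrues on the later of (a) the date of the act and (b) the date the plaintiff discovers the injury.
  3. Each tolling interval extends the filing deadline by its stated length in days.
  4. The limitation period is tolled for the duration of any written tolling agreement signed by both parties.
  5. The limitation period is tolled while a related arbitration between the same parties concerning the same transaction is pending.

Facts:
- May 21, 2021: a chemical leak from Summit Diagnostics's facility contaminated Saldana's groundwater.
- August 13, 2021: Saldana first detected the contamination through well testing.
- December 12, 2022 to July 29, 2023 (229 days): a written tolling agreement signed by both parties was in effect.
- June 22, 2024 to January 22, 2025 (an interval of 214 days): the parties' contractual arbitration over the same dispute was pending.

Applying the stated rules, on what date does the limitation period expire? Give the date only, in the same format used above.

Taking the later of the act (May 21, 2021) and discovery (August 13, 2021), the claim accrued on August 13, 2021.
2 years from August 13, 2021 is August 13, 2023.
Because the written tolling agreement ran from December 12, 2022 to July 29, 2023, the deadline is extended by 229 days to March 29, 2024.
The pending related arbitration starting June 22, 2024 came too late — the period had run on March 29, 2024 — and so does not extend the deadline.

March 29, 2024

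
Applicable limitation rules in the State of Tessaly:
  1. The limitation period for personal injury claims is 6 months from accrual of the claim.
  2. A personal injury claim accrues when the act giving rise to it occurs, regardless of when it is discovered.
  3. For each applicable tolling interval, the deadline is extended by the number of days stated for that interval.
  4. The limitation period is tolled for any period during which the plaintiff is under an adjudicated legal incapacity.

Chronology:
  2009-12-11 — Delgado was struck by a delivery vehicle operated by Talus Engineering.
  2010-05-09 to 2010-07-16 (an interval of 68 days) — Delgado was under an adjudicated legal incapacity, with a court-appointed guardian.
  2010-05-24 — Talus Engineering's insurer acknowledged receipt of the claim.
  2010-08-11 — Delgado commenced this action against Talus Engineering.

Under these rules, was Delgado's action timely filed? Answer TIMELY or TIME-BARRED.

The limitation period began to run on 2009-12-11.
The untolled deadline — 6 months after 2009-12-11 — is 2010-06-11.
The period was tolled for 68 days by the plaintiff's legal incapacity (2010-05-09 to 2010-07-16), pushing the deadline to 2010-08-18.
The other events in the timeline have no effect on the limitation period under the stated rules.
The 2010-08-11 filing precedes the 2010-08-18 deadline; the claim is timely.

TIMELY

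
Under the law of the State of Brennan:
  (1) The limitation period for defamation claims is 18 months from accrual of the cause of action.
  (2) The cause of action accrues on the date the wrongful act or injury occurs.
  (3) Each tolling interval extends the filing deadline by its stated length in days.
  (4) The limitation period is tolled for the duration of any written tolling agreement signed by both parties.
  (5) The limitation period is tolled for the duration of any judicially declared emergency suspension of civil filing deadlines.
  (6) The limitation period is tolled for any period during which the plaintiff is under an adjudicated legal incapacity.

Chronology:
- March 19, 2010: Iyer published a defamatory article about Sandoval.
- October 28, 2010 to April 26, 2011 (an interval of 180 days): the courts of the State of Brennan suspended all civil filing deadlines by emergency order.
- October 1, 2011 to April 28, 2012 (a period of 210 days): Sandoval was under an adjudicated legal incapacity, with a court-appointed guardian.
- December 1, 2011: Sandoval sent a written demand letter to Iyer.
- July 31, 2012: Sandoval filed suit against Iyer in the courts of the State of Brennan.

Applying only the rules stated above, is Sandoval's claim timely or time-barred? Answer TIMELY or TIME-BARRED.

TIMELY

The limitation period began to run on March 19, 2010.
Adding the 18 months base period to March 19, 2010 gives a deadline of September 19, 2011, before any tolling.
Because the emergency suspension of filing deadlines ran from October 28, 2010 to April 26, 2011, the deadline is extended by 180 days to March 17, 2012.
Because the plaintiff's legal incapacity ran from October 1, 2011 to April 28, 2012, the deadline is extended by 210 days to October 13, 2012.
Nothing else in the chronology tolls or restarts the period.
The July 31, 2012 filing precedes the October 13, 2012 deadline; the claim is timely.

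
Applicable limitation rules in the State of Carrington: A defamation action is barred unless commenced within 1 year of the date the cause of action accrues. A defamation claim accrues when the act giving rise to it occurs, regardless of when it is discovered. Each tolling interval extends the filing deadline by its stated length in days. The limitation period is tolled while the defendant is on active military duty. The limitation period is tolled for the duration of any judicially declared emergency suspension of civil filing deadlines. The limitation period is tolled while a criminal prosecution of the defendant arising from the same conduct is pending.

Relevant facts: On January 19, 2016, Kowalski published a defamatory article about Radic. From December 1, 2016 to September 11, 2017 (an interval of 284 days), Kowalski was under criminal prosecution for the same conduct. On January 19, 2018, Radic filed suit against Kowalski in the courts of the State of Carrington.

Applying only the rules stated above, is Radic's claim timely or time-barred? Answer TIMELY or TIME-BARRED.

TIME-BARRED

The claim accrued on January 19, 2016, when the wrongful act occurred.
1 year from January 19, 2016 is January 19, 2017.
Because the pending criminal prosecution ran from December 1, 2016 to September 11, 2017, the deadline is extended by 284 days to October 30, 2017.
Radic filed on January 19, 2018, after the October 30, 2017 deadline, so the action is time-barred.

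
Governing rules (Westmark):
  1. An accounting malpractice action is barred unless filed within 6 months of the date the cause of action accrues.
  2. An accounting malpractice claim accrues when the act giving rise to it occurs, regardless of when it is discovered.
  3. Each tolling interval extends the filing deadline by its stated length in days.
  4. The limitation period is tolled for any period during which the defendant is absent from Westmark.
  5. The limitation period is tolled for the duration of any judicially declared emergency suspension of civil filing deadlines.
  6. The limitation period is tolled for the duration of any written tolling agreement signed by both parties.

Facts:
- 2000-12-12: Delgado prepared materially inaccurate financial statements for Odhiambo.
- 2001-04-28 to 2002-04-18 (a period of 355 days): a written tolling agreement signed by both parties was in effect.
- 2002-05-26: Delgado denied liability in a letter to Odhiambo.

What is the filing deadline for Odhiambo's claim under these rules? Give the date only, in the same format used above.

2002-06-02

The claim accrued on 2000-12-12, when the wrongful act occurred.
The untolled deadline — 6 months after 2000-12-12 — is 2001-06-12.
Because the written tolling agreement ran from 2001-04-28 to 2002-04-18, the deadline is extended by 355 days to 2002-06-02.
Nothing else in the chronology tolls or restarts the period.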